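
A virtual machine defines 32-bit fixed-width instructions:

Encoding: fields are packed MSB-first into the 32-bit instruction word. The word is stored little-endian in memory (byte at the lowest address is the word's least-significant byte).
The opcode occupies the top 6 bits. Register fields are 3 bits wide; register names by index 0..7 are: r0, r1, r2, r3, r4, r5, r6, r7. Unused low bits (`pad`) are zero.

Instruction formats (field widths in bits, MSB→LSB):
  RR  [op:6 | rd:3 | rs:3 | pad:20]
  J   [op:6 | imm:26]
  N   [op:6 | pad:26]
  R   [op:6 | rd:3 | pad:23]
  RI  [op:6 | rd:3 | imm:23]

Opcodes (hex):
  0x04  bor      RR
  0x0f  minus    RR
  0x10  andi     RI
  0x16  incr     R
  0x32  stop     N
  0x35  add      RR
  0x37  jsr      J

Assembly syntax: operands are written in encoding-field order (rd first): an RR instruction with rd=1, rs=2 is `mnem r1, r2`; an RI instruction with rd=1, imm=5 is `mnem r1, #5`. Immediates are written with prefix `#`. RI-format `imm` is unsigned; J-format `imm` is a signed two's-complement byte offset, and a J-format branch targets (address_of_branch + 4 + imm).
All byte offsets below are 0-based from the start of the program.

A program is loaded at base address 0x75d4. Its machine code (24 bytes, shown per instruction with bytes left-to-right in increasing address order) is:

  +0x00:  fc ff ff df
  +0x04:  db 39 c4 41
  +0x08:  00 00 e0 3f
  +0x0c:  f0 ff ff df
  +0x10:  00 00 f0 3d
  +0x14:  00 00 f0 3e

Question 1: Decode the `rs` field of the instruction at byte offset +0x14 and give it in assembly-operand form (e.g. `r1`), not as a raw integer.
off 0x14: read 00 00 f0 3e as little → 0x3ef00000
  top 6b → 0xf → minus [RR]
  rd: (w>>23)&0x7=0x5 → r5
  rs: (w>>20)&0x7=0x7 → r7

r7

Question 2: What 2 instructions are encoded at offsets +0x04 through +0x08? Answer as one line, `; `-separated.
andi r3, #4471259; minus r7, r6

@+04  little-endian(db 39 c4 41) = 0x41c439db
  opcode bits[31:26]=0x10: andi/RI
  rd: (w>>23)&0x7=0x3 → r3
  imm: (w>>0)&0x7fffff=0x4439db → #4471259
@+08  little-endian(00 00 e0 3f) = 0x3fe00000
  opcode bits[31:26]=0xf: minus/RR
  rd: (w>>23)&0x7=0x7 → r7
  rs: (w>>20)&0x7=0x6 → r6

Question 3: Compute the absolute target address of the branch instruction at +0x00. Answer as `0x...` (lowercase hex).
@+00  little-endian(fc ff ff df) = 0xdffffffc
  top 6b → 0x37 → jsr [J]
  imm@[25:0]=0x3fffffc (s26→-4) ⇒ #-4
  target = base 0x75d4 + off 0x00 + 4 + imm -4 = 0x75d4

0x75d4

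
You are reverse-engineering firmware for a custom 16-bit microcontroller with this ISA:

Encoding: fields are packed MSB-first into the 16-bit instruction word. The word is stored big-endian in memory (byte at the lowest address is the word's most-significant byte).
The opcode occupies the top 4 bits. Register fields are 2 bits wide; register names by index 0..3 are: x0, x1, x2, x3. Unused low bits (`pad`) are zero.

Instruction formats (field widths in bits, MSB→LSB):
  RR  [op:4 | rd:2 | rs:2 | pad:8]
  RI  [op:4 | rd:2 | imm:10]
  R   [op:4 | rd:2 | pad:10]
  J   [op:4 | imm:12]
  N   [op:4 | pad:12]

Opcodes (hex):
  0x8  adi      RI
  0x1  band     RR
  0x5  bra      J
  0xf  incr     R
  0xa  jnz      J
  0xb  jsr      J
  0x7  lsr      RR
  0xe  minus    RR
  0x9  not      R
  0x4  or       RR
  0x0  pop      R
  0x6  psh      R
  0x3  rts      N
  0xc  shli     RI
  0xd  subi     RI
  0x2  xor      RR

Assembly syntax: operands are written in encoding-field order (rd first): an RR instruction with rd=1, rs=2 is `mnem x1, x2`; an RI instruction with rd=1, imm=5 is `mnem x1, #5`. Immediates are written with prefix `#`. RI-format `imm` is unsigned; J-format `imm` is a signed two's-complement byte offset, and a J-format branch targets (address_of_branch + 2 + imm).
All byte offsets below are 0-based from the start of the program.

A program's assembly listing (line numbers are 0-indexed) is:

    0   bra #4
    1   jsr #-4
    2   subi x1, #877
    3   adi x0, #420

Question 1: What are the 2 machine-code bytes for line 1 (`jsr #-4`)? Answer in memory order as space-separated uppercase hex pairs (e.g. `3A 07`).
line 1 (jsr): pack op=0xb:4|imm=-4:12 = 0xbffc; big→ bf fc

BF FC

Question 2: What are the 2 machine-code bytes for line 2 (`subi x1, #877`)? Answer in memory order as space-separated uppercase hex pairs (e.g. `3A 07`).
D7 6D

line 2 (subi): pack op=0xd:4|rd=1:2|imm=877:10 = 0xd76d; big→ d7 6d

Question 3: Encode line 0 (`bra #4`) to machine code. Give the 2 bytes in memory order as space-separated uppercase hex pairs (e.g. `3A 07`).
50 04

line 0 (bra): pack op=0x5:4|imm=4:12 = 0x5004; big→ 50 04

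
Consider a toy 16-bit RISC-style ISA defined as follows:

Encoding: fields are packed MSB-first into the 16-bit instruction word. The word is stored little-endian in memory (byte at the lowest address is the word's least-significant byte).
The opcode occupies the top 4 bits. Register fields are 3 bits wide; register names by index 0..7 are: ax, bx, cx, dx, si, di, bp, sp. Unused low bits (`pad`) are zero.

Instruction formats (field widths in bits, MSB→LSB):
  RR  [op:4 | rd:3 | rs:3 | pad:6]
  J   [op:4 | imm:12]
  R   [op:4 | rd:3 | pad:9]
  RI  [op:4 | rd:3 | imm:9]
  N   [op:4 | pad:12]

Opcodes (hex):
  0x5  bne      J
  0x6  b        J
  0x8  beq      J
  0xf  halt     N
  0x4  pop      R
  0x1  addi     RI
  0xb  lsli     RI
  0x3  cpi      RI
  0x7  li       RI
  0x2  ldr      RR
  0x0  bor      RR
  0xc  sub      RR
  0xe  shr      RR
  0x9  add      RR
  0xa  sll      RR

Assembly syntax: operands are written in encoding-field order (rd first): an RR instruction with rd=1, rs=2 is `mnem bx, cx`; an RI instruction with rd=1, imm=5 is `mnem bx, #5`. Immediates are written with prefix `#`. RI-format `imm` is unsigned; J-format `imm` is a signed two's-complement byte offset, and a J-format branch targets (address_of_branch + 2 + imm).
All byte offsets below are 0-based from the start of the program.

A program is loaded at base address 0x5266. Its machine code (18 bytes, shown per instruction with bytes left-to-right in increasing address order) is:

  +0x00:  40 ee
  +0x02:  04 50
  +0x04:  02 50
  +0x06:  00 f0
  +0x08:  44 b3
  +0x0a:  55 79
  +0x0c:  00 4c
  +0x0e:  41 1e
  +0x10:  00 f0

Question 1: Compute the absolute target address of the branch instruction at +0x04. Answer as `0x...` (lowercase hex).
0x526e

@+04  little-endian(02 50) = 0x5002
  op=0x5002>>12=0x5 ⇒ bne (J)
  [11:0] imm=2 = #2
  target = base 0x5266 + off 0x04 + 2 + imm 2 = 0x526e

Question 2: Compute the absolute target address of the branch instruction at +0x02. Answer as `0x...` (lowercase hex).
0x526e

[02] 04 50 → 0x5004
  op=0x5004>>12=0x5 ⇒ bne (J)
  imm@[11:0]=0x4 ⇒ #4
  target = base 0x5266 + off 0x02 + 2 + imm 4 = 0x526e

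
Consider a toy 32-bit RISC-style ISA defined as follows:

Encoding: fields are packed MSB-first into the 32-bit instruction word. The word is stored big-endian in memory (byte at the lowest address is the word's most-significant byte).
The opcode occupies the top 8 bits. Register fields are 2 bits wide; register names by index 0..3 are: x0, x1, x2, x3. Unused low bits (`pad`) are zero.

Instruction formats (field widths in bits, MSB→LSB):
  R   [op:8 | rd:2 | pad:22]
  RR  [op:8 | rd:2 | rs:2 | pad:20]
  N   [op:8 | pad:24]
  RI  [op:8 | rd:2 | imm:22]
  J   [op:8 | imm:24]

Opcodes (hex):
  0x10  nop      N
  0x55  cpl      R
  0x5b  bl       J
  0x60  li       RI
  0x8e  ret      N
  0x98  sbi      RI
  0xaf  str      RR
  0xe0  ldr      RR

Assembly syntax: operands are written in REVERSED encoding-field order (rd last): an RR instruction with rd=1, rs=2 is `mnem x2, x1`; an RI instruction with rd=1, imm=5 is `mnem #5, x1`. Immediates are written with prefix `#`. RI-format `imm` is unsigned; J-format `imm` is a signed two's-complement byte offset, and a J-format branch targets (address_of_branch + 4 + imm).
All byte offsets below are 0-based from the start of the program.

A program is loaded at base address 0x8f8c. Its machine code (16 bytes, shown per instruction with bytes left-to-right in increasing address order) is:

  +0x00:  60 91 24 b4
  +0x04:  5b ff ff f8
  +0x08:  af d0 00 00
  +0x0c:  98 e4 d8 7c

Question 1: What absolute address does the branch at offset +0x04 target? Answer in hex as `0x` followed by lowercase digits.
+0x04: 5b ff ff f8 ⇒ word 0x5bfffff8 (big)
  top 8b → 0x5b → bl [J]
  [23:0] imm=16777208 (s24→-8) = #-8
  target = base 0x8f8c + off 0x04 + 4 + imm -8 = 0x8f8c

0x8f8c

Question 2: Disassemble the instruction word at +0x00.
off 0x00: read 60 91 24 b4 as big → 0x609124b4
  opcode bits[31:24]=0x60: li/RI
  [23:22] rd=2 = x2
  [21:0] imm=1123508 = #1123508

li #1123508, x2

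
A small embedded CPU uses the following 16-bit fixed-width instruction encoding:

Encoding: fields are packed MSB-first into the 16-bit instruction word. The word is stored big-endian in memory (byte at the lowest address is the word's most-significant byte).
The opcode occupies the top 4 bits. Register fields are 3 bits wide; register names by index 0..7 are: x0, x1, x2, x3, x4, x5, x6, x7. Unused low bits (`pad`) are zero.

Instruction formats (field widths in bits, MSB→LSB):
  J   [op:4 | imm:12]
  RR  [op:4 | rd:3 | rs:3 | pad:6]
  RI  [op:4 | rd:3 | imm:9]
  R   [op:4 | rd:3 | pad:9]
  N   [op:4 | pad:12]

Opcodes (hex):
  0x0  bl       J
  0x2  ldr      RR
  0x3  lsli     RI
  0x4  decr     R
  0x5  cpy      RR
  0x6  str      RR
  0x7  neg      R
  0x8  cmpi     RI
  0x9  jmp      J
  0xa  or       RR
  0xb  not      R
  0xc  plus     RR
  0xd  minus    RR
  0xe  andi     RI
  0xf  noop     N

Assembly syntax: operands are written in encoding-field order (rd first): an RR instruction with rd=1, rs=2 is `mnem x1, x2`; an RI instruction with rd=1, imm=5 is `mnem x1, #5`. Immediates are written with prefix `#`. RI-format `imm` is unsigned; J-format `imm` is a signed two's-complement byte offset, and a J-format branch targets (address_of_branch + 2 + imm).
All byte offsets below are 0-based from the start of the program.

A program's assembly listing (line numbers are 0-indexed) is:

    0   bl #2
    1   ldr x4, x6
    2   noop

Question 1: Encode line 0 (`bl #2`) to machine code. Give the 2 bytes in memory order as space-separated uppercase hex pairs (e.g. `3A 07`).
00 02

0. bl fields op=0x0:4|imm=2:12 → word 0002h → 00 02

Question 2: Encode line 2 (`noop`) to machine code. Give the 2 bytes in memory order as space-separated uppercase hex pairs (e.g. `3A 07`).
F0 00

2. noop fields op=0xf:4|pad=0:12 → word f000h → f0 00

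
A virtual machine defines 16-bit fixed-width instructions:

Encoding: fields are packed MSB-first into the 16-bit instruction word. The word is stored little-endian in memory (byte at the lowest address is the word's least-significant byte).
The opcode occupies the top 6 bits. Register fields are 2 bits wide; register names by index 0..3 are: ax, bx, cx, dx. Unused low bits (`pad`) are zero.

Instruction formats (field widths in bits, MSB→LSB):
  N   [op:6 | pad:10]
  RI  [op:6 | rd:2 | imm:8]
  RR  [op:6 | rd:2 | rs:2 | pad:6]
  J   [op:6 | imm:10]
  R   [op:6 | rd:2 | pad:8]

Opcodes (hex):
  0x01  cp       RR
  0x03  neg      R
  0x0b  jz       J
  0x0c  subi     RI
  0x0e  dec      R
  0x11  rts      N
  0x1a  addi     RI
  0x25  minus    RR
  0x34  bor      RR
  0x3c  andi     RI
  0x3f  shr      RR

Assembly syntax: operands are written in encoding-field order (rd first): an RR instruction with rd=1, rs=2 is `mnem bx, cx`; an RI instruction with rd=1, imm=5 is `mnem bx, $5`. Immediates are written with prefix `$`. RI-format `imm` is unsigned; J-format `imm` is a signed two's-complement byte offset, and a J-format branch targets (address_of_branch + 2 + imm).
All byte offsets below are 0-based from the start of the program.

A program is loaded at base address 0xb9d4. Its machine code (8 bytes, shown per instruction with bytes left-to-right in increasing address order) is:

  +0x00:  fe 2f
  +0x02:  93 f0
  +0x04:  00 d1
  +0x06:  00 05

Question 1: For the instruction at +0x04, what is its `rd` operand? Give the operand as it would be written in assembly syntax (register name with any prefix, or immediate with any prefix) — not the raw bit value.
bx

@+04  little-endian(00 d1) = 0xd100
  opcode bits[15:10]=0x34: bor/RR
  rd: (w>>8)&0x3=0x1 → bx
  rs: (w>>6)&0x3=0x0 → ax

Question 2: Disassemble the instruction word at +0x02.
andi ax, $147

@+02  little-endian(93 f0) = 0xf093
  opcode bits[15:10]=0x3c: andi/RI
  rd@[9:8]=0x0 ⇒ ax
  imm@[7:0]=0x93 ⇒ $147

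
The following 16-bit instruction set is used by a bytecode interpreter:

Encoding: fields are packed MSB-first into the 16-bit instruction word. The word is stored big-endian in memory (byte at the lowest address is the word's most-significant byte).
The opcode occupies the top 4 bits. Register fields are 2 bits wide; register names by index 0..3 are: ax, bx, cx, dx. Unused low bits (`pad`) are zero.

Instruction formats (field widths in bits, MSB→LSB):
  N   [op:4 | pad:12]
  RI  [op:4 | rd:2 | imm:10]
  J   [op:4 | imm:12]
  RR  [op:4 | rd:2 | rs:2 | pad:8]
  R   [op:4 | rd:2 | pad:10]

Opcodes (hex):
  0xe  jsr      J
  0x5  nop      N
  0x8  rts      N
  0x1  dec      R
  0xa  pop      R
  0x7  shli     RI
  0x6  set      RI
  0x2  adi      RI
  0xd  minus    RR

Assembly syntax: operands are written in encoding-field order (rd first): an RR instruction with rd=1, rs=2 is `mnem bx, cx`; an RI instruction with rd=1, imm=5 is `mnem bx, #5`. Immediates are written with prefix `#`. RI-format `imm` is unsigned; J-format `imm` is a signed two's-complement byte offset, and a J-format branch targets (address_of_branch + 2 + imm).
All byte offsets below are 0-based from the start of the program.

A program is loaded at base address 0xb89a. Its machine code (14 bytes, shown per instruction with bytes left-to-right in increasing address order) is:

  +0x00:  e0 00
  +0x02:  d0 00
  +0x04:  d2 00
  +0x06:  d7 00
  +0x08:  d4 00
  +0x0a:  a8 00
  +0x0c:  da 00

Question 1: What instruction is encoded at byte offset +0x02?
+0x02: d0 00 ⇒ word 0xd000 (big)
  op=0xd000>>12=0xd ⇒ minus (RR)
  rd@[11:10]=0x0 ⇒ ax
  rs@[9:8]=0x0 ⇒ ax

minus ax, ax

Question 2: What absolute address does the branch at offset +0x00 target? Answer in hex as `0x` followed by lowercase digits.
0xb89c

off 0x00: read e0 00 as big → 0xe000
  opcode bits[15:12]=0xe: jsr/J
  [11:0] imm=0 = #0
  target = base 0xb89a + off 0x00 + 2 + imm 0 = 0xb89c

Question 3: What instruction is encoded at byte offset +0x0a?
@+0a  big-endian(a8 00) = 0xa800
  top 4b → 0xa → pop [R]
  rd: (w>>10)&0x3=0x2 → cx

pop cx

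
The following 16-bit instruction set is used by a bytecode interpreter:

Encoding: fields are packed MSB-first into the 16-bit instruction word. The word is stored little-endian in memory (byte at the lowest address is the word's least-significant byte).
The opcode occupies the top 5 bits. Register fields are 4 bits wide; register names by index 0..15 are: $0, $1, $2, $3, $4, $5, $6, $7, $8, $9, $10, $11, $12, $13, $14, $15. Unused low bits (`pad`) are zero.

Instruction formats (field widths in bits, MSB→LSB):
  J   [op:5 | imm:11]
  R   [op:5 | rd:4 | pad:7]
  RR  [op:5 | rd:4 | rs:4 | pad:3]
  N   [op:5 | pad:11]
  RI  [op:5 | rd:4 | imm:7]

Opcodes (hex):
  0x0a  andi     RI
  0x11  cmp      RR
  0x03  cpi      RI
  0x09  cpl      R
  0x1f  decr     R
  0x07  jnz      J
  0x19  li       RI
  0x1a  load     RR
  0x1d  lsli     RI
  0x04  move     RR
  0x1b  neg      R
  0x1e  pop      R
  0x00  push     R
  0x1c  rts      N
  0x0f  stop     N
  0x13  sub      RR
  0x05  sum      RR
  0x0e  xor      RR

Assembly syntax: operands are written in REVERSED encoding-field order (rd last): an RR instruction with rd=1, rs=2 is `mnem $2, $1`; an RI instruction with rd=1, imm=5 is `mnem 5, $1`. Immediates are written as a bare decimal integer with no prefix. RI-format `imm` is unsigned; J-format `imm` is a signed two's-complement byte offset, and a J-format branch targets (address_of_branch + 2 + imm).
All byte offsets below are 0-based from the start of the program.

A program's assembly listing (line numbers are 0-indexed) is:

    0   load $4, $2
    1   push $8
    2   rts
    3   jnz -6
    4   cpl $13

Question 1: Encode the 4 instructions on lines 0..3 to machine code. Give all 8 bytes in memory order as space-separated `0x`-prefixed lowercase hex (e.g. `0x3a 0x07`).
0. load fields op=0x1a:5|rd=2:4|rs=4:4|pad=0:3 → word d120h → 20 d1
1. push fields op=0x0:5|rd=8:4|pad=0:7 → word 0400h → 00 04
2. rts fields op=0x1c:5|pad=0:11 → word e000h → 00 e0
3. jnz fields op=0x7:5|imm=-6:11 → word 3ffah → fa 3f

0x20 0xd1 0x00 0x04 0x00 0xe0 0xfa 0x3f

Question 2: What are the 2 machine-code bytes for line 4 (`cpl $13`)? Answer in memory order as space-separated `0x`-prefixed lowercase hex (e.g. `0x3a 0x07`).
L4: cpl op=0x9:5|rd=13:4|pad=0:7 ⇒ 0x4e80 ⇒ little 80 4e

0x80 0x4e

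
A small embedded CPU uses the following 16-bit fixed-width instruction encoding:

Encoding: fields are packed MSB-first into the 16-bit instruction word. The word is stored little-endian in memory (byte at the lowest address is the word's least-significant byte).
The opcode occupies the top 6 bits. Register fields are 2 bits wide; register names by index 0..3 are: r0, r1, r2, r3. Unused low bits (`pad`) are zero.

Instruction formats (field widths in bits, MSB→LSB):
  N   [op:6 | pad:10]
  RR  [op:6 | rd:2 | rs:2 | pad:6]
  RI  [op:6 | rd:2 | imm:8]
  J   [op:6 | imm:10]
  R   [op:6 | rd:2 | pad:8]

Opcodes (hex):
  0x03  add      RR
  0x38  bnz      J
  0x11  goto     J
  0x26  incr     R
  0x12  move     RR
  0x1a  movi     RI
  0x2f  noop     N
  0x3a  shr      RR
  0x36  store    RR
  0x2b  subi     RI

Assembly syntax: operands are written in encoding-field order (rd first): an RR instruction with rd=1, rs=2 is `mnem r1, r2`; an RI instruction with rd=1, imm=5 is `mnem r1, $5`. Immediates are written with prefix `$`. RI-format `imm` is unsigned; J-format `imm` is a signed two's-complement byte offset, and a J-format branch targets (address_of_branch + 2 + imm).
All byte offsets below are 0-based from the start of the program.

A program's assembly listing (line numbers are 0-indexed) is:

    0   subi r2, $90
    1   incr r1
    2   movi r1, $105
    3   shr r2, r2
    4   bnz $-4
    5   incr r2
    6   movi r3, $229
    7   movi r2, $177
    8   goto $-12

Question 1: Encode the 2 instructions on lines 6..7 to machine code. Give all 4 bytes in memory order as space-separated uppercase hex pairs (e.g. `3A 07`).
6. movi fields op=0x1a:6|rd=3:2|imm=229:8 → word 6be5h → e5 6b
7. movi fields op=0x1a:6|rd=2:2|imm=177:8 → word 6ab1h → b1 6a

E5 6B B1 6A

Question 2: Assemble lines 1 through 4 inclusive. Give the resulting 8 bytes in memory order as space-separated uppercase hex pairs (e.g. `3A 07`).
L1: incr op=0x26:6|rd=1:2|pad=0:8 ⇒ 0x9900 ⇒ little 00 99
L2: movi op=0x1a:6|rd=1:2|imm=105:8 ⇒ 0x6969 ⇒ little 69 69
L3: shr op=0x3a:6|rd=2:2|rs=2:2|pad=0:6 ⇒ 0xea80 ⇒ little 80 ea
L4: bnz op=0x38:6|imm=-4:10 ⇒ 0xe3fc ⇒ little fc e3

00 99 69 69 80 EA FC E3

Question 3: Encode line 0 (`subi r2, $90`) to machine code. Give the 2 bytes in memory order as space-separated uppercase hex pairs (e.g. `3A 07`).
5A AE

line 0 (subi): pack op=0x2b:6|rd=2:2|imm=90:8 = 0xae5a; little→ 5a ae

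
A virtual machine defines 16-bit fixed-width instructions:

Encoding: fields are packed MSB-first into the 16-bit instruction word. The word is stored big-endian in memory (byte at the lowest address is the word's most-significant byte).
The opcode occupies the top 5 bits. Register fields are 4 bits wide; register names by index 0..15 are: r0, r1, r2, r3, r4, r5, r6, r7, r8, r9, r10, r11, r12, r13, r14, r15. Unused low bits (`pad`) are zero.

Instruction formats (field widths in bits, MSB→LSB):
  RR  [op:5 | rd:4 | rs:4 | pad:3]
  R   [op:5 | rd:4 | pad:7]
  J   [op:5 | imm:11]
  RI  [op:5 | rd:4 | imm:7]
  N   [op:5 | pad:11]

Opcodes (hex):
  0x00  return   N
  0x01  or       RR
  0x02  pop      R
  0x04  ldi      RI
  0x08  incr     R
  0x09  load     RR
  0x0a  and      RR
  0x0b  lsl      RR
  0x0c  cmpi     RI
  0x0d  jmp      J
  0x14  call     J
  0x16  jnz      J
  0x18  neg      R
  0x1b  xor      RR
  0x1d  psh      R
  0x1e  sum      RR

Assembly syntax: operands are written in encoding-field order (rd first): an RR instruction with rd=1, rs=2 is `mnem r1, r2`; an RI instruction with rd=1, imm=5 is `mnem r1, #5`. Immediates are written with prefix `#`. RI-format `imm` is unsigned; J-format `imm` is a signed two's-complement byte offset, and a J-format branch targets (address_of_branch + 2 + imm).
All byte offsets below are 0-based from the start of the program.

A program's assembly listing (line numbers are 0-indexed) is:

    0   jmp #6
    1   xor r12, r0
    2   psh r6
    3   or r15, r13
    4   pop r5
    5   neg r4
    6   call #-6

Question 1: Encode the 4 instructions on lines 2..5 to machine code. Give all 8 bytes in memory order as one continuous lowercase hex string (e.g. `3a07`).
2. psh fields op=0x1d:5|rd=6:4|pad=0:7 → word eb00h → eb 00
3. or fields op=0x1:5|rd=15:4|rs=13:4|pad=0:3 → word 0fe8h → 0f e8
4. pop fields op=0x2:5|rd=5:4|pad=0:7 → word 1280h → 12 80
5. neg fields op=0x18:5|rd=4:4|pad=0:7 → word c200h → c2 00

eb000fe81280c200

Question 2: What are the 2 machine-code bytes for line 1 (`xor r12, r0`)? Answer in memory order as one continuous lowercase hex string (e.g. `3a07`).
de00

1. xor fields op=0x1b:5|rd=12:4|rs=0:4|pad=0:3 → word de00h → de 00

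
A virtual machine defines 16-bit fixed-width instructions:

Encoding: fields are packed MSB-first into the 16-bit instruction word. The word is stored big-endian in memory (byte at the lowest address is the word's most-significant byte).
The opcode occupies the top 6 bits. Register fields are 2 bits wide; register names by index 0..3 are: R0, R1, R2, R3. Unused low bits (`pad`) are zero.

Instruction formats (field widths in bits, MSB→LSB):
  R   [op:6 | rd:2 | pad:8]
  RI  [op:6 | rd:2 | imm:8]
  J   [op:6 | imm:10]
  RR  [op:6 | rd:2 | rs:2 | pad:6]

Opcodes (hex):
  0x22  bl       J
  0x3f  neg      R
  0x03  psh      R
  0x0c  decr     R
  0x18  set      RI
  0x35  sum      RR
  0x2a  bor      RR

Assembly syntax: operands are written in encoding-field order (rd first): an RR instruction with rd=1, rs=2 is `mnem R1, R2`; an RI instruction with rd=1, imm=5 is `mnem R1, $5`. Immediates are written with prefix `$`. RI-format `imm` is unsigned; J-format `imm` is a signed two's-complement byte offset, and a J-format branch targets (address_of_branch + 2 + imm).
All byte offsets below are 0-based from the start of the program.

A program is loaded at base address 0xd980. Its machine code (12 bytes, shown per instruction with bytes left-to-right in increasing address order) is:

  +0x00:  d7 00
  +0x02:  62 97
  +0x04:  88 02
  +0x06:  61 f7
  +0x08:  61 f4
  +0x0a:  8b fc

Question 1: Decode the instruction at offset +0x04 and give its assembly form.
[04] 88 02 → 0x8802
  op=0x8802>>10=0x22 ⇒ bl (J)
  [9:0] imm=2 = $2

bl $2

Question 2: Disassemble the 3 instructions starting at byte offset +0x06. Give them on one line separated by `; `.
set R1, $247; set R1, $244; bl $-4

@+06  big-endian(61 f7) = 0x61f7
  opcode bits[15:10]=0x18: set/RI
  rd: (w>>8)&0x3=0x1 → R1
  imm: (w>>0)&0xff=0xf7 → $247
@+08  big-endian(61 f4) = 0x61f4
  opcode bits[15:10]=0x18: set/RI
  rd: (w>>8)&0x3=0x1 → R1
  imm: (w>>0)&0xff=0xf4 → $244
@+0a  big-endian(8b fc) = 0x8bfc
  opcode bits[15:10]=0x22: bl/J
  imm: (w>>0)&0x3ff=0x3fc (s10→-4) → $-4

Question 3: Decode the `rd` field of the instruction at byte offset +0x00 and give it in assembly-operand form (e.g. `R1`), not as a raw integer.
@+00  big-endian(d7 00) = 0xd700
  top 6b → 0x35 → sum [RR]
  rd@[9:8]=0x3 ⇒ R3
  rs@[7:6]=0x0 ⇒ R0

R3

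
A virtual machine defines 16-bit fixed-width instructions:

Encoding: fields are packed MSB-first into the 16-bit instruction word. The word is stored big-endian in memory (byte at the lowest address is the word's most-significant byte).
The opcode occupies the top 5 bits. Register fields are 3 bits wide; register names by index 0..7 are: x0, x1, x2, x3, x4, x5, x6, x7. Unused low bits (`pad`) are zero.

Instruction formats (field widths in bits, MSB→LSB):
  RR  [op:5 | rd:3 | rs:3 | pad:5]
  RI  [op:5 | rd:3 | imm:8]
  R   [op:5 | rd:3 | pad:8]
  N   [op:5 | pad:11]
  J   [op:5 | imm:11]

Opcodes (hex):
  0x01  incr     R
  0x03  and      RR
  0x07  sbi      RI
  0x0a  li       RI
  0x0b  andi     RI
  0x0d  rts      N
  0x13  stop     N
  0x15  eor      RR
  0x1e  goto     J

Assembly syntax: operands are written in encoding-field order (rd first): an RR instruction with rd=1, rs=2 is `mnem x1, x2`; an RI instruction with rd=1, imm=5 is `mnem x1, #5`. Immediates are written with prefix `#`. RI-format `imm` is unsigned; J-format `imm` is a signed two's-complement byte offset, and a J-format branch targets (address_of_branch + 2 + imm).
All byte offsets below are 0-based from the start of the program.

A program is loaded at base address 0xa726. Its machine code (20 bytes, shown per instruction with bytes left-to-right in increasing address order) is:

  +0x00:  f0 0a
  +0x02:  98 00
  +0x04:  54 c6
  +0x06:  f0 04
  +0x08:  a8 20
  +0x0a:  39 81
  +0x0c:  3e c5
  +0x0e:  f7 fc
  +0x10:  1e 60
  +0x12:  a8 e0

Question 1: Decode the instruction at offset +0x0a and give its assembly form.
sbi x1, #129

+0x0a: 39 81 ⇒ word 0x3981 (big)
  op=0x3981>>11=0x7 ⇒ sbi (RI)
  rd@[10:8]=0x1 ⇒ x1
  imm@[7:0]=0x81 ⇒ #129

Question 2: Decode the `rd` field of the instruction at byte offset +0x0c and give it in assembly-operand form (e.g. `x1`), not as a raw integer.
@+0c  big-endian(3e c5) = 0x3ec5
  opcode bits[15:11]=0x7: sbi/RI
  rd: (w>>8)&0x7=0x6 → x6
  imm: (w>>0)&0xff=0xc5 → #197

x6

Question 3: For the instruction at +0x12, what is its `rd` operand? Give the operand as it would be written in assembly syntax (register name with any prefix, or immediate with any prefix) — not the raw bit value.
[12] a8 e0 → 0xa8e0
  op=0xa8e0>>11=0x15 ⇒ eor (RR)
  rd@[10:8]=0x0 ⇒ x0
  rs@[7:5]=0x7 ⇒ x7

x0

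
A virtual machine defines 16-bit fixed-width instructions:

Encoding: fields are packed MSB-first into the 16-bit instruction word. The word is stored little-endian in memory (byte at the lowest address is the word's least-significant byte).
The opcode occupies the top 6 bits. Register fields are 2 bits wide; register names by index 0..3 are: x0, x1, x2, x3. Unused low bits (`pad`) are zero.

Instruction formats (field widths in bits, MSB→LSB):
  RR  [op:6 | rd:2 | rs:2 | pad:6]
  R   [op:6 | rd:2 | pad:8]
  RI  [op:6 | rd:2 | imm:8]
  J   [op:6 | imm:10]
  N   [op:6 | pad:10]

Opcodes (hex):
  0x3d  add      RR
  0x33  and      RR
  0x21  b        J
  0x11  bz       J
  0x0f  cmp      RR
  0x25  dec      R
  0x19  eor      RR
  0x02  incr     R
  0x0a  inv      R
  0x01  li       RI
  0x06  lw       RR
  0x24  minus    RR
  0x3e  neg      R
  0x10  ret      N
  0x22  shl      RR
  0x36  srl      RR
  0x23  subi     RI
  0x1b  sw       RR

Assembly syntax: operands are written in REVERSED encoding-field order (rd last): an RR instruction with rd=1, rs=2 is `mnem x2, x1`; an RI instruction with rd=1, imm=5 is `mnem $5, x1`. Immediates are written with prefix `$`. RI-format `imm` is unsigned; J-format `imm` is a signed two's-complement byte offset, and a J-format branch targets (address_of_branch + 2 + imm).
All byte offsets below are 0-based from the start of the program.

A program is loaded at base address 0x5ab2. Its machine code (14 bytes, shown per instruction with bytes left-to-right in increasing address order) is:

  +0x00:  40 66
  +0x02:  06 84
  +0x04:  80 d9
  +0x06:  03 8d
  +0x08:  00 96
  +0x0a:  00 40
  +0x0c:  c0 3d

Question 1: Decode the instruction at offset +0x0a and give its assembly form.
@+0a  little-endian(00 40) = 0x4000
  op=0x4000>>10=0x10 ⇒ ret (N)

ret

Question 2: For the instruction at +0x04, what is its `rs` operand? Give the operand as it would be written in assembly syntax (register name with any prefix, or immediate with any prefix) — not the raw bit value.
x2

+0x04: 80 d9 ⇒ word 0xd980 (little)
  top 6b → 0x36 → srl [RR]
  rd: (w>>8)&0x3=0x1 → x1
  rs: (w>>6)&0x3=0x2 → x2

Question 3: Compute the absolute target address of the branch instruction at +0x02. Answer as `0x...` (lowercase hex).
0x5abc

off 0x02: read 06 84 as little → 0x8406
  op=0x8406>>10=0x21 ⇒ b (J)
  imm: (w>>0)&0x3ff=0x6 → $6
  target = base 0x5ab2 + off 0x02 + 2 + imm 6 = 0x5abc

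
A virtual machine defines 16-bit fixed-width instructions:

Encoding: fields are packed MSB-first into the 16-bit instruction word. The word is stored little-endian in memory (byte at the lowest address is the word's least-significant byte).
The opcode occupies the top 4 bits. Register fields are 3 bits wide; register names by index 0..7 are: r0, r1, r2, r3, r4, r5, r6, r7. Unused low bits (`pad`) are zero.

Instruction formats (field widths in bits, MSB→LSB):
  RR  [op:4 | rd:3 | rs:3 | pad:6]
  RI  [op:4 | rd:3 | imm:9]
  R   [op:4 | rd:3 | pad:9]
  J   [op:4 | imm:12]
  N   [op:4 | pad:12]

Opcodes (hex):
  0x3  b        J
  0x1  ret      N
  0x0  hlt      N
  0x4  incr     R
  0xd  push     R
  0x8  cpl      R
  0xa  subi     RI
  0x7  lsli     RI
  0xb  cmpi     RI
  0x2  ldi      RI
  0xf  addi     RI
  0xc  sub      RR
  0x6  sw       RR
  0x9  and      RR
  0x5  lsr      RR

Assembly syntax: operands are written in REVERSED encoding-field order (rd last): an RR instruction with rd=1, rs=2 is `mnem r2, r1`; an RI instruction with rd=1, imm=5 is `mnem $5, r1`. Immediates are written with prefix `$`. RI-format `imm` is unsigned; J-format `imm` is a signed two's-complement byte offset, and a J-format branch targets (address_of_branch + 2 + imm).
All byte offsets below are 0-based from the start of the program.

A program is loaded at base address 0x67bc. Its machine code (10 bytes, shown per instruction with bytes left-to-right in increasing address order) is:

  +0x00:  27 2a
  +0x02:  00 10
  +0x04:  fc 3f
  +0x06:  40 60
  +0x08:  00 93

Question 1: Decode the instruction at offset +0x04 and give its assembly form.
off 0x04: read fc 3f as little → 0x3ffc
  op=0x3ffc>>12=0x3 ⇒ b (J)
  imm@[11:0]=0xffc (s12→-4) ⇒ $-4

b $-4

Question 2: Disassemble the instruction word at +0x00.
+0x00: 27 2a ⇒ word 0x2a27 (little)
  op=0x2a27>>12=0x2 ⇒ ldi (RI)
  rd: (w>>9)&0x7=0x5 → r5
  imm: (w>>0)&0x1ff=0x27 → $39

ldi $39, r5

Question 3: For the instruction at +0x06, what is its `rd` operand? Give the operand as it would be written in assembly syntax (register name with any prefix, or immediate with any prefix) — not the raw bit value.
r0

[06] 40 60 → 0x6040
  op=0x6040>>12=0x6 ⇒ sw (RR)
  [11:9] rd=0 = r0
  [8:6] rs=1 = r1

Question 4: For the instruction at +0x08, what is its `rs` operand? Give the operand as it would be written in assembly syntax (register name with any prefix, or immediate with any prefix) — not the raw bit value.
r4

+0x08: 00 93 ⇒ word 0x9300 (little)
  top 4b → 0x9 → and [RR]
  rd: (w>>9)&0x7=0x1 → r1
  rs: (w>>6)&0x7=0x4 → r4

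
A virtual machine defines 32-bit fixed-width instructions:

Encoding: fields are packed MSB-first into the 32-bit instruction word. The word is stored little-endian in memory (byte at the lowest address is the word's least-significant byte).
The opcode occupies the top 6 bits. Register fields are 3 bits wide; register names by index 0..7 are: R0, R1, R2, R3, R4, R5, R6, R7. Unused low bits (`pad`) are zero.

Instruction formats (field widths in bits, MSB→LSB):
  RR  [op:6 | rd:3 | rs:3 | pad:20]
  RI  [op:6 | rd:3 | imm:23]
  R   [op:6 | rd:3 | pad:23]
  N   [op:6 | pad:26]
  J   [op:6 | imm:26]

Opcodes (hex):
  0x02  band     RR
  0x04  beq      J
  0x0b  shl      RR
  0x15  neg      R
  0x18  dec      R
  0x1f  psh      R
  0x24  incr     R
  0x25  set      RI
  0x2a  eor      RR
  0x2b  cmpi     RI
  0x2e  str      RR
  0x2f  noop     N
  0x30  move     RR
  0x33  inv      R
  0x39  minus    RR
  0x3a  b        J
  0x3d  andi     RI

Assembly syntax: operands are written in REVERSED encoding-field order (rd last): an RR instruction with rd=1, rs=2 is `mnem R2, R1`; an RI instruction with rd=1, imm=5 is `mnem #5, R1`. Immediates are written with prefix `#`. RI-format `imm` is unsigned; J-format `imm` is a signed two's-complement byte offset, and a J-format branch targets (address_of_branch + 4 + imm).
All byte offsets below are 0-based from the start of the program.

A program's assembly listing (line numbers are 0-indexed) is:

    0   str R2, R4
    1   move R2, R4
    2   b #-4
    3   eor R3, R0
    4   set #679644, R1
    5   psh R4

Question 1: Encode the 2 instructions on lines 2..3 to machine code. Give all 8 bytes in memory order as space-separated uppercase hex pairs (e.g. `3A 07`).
line 2 (b): pack op=0x3a:6|imm=-4:26 = 0xebfffffc; little→ fc ff ff eb
line 3 (eor): pack op=0x2a:6|rd=0:3|rs=3:3|pad=0:20 = 0xa8300000; little→ 00 00 30 a8

FC FF FF EB 00 00 30 A8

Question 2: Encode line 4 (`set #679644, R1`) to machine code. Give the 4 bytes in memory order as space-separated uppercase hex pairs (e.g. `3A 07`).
4. set fields op=0x25:6|rd=1:3|imm=679644:23 → word 948a5edch → dc 5e 8a 94

DC 5E 8A 94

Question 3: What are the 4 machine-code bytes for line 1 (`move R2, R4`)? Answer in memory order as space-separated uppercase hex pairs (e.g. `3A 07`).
00 00 20 C2

line 1 (move): pack op=0x30:6|rd=4:3|rs=2:3|pad=0:20 = 0xc2200000; little→ 00 00 20 c2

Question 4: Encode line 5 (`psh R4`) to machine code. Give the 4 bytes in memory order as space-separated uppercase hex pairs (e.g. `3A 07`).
line 5 (psh): pack op=0x1f:6|rd=4:3|pad=0:23 = 0x7e000000; little→ 00 00 00 7e

00 00 00 7E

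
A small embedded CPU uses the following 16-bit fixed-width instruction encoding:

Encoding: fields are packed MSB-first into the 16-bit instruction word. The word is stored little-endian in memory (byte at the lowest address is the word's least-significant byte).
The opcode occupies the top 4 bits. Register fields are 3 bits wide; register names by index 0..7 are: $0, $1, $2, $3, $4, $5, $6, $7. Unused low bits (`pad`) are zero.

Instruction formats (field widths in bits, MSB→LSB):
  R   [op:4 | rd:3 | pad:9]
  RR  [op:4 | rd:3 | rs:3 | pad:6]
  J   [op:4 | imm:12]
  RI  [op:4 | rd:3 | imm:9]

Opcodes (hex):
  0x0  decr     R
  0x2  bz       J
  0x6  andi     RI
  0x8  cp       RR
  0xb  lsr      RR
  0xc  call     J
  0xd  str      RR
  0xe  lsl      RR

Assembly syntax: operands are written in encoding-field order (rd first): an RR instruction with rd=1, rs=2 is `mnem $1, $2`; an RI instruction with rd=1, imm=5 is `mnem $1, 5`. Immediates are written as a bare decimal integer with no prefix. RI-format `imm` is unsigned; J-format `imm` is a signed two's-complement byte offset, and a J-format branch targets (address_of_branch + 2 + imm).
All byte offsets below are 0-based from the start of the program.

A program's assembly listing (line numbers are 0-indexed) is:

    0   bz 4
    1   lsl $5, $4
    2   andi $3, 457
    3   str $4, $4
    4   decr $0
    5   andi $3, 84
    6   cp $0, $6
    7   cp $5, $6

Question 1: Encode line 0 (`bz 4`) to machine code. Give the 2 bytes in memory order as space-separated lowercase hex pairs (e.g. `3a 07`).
L0: bz op=0x2:4|imm=4:12 ⇒ 0x2004 ⇒ little 04 20

04 20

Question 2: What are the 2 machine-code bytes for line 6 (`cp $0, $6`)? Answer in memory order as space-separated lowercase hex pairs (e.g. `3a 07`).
80 81

6. cp fields op=0x8:4|rd=0:3|rs=6:3|pad=0:6 → word 8180h → 80 81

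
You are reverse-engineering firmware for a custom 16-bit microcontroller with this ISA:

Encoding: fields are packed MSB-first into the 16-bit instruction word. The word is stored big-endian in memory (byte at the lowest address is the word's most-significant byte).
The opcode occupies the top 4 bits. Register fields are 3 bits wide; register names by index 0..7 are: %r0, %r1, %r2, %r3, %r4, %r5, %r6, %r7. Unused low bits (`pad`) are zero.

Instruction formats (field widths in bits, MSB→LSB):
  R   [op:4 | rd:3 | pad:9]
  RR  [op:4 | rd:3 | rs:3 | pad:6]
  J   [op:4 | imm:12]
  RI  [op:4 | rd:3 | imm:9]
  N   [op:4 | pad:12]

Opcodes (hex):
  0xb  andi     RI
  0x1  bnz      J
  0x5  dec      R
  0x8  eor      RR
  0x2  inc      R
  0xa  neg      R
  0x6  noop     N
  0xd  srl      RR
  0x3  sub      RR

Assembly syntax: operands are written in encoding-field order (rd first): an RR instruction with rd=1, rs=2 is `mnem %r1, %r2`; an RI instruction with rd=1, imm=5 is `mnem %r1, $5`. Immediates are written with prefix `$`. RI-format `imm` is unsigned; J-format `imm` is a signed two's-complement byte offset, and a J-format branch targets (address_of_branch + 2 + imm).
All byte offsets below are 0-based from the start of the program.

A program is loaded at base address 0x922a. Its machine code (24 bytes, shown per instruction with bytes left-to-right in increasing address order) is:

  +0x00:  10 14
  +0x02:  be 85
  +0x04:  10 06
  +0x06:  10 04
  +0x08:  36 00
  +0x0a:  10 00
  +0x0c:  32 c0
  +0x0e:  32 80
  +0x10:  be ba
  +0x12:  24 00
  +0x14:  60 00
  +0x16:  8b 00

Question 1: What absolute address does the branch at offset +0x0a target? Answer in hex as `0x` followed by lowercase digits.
0x9236

+0x0a: 10 00 ⇒ word 0x1000 (big)
  top 4b → 0x1 → bnz [J]
  imm@[11:0]=0x0 ⇒ $0
  target = base 0x922a + off 0x0a + 2 + imm 0 = 0x9236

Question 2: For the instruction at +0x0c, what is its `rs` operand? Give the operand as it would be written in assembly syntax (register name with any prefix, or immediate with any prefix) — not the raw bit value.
@+0c  big-endian(32 c0) = 0x32c0
  op=0x32c0>>12=0x3 ⇒ sub (RR)
  [11:9] rd=1 = %r1
  [8:6] rs=3 = %r3

%r3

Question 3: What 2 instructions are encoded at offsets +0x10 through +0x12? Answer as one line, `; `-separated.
andi %r7, $186; inc %r2

@+10  big-endian(be ba) = 0xbeba
  top 4b → 0xb → andi [RI]
  rd: (w>>9)&0x7=0x7 → %r7
  imm: (w>>0)&0x1ff=0xba → $186
@+12  big-endian(24 00) = 0x2400
  top 4b → 0x2 → inc [R]
  rd: (w>>9)&0x7=0x2 → %r2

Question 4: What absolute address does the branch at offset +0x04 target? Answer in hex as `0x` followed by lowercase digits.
@+04  big-endian(10 06) = 0x1006
  top 4b → 0x1 → bnz [J]
  imm@[11:0]=0x6 ⇒ $6
  target = base 0x922a + off 0x04 + 2 + imm 6 = 0x9236

0x9236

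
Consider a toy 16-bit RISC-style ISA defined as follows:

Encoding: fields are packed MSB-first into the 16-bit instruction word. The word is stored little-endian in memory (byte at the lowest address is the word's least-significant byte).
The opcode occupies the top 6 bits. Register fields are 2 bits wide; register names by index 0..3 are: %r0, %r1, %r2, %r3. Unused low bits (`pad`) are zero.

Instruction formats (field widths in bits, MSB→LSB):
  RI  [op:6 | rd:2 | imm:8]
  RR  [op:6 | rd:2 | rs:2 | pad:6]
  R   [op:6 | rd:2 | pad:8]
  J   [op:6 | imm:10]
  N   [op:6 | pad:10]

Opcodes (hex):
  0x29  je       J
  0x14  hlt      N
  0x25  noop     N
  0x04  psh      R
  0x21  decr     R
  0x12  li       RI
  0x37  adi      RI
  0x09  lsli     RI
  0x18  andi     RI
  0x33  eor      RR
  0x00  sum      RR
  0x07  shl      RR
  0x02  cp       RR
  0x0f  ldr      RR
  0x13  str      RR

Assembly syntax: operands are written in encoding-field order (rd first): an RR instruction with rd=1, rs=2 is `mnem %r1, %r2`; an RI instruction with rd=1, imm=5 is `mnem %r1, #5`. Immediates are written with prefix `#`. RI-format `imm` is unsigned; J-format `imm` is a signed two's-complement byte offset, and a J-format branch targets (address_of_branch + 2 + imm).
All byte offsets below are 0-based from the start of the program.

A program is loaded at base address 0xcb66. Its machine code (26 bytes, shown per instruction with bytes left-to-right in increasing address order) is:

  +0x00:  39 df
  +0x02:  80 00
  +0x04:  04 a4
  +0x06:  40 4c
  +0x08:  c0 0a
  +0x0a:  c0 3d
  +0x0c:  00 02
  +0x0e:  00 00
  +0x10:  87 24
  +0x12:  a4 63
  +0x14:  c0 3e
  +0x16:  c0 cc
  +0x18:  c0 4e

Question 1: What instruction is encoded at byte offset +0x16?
[16] c0 cc → 0xccc0
  opcode bits[15:10]=0x33: eor/RR
  rd@[9:8]=0x0 ⇒ %r0
  rs@[7:6]=0x3 ⇒ %r3

eor %r0, %r3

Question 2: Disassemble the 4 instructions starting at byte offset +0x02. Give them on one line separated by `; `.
[02] 80 00 → 0x0080
  op=0x0080>>10=0x0 ⇒ sum (RR)
  rd: (w>>8)&0x3=0x0 → %r0
  rs: (w>>6)&0x3=0x2 → %r2
[04] 04 a4 → 0xa404
  op=0xa404>>10=0x29 ⇒ je (J)
  imm: (w>>0)&0x3ff=0x4 → #4
[06] 40 4c → 0x4c40
  op=0x4c40>>10=0x13 ⇒ str (RR)
  rd: (w>>8)&0x3=0x0 → %r0
  rs: (w>>6)&0x3=0x1 → %r1
[08] c0 0a → 0x0ac0
  op=0x0ac0>>10=0x2 ⇒ cp (RR)
  rd: (w>>8)&0x3=0x2 → %r2
  rs: (w>>6)&0x3=0x3 → %r3

sum %r0, %r2; je #4; str %r0, %r1; cp %r2, %r3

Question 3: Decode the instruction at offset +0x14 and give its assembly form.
ldr %r2, %r3

off 0x14: read c0 3e as little → 0x3ec0
  op=0x3ec0>>10=0xf ⇒ ldr (RR)
  rd@[9:8]=0x2 ⇒ %r2
  rs@[7:6]=0x3 ⇒ %r3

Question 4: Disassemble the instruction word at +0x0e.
sum %r0, %r0

+0x0e: 00 00 ⇒ word 0x0000 (little)
  op=0x0000>>10=0x0 ⇒ sum (RR)
  rd@[9:8]=0x0 ⇒ %r0
  rs@[7:6]=0x0 ⇒ %r0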